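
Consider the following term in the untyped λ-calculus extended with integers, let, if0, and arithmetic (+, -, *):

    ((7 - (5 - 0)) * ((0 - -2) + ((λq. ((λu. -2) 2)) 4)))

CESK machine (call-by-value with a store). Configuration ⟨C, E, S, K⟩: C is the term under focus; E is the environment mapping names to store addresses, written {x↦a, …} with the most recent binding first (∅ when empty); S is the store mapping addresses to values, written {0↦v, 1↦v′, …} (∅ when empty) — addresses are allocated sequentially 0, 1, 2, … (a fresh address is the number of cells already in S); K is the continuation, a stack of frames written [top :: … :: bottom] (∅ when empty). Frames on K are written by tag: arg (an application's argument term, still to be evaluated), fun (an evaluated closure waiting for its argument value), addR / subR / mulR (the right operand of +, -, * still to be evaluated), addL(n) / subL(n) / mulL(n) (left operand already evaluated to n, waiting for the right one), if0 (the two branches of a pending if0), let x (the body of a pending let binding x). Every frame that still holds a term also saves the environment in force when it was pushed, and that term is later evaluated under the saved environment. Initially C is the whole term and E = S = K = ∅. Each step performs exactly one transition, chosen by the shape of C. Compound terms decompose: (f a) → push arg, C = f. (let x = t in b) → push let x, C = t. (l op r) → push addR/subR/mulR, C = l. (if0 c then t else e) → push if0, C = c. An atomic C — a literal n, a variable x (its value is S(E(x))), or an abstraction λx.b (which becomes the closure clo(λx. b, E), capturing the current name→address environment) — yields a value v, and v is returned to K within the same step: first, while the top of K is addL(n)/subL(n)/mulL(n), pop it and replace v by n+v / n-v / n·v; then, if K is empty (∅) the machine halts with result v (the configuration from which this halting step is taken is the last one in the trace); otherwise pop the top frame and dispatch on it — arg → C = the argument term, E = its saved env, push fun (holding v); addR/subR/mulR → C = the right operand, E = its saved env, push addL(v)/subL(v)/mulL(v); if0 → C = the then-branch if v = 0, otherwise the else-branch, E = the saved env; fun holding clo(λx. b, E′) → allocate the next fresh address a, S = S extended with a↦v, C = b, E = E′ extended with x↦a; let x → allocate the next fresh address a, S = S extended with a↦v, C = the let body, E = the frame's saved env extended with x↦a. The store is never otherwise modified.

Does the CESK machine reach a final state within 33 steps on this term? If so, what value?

[0] [C=((7 - (5 - 0)) * ((0 - -2) + ((λq. ((λu. -2) 2)) 4))) | E=∅ | S=∅ | K=∅]
[1] [C=(7 - (5 - 0)) | E=∅ | S=∅ | K=[mulR]]
[2] [C=7 | E=∅ | S=∅ | K=[subR :: mulR]]
[3] [C=(5 - 0) | E=∅ | S=∅ | K=[subL(7) :: mulR]]
[4] [C=5 | E=∅ | S=∅ | K=[subR :: subL(7) :: mulR]]
[5] [C=0 | E=∅ | S=∅ | K=[subL(5) :: subL(7) :: mulR]]
[6] [C=((0 - -2) + ((λq. ((λu. -2) 2)) 4)) | E=∅ | S=∅ | K=[mulL(2)]]
[7] [C=(0 - -2) | E=∅ | S=∅ | K=[addR :: mulL(2)]]
[8] [C=0 | E=∅ | S=∅ | K=[subR :: addR :: mulL(2)]]
[9] [C=-2 | E=∅ | S=∅ | K=[subL(0) :: addR :: mulL(2)]]
[10] [C=((λq. ((λu. -2) 2)) 4) | E=∅ | S=∅ | K=[addL(2) :: mulL(2)]]
[11] [C=(λq. ((λu. -2) 2)) | E=∅ | S=∅ | K=[arg :: addL(2) :: mulL(2)]]
[12] [C=4 | E=∅ | S=∅ | K=[fun :: addL(2) :: mulL(2)]]
[13] [C=((λu. -2) 2) | E={q↦0} | S={0↦4} | K=[addL(2) :: mulL(2)]]
[14] [C=(λu. -2) | E={q↦0} | S={0↦4} | K=[arg :: addL(2) :: mulL(2)]]
[15] [C=2 | E={q↦0} | S={0↦4} | K=[fun :: addL(2) :: mulL(2)]]
[16] [C=-2 | E={u↦1, q↦0} | S={0↦4, 1↦2} | K=[addL(2) :: mulL(2)]]
→ final value 0

Answer: 0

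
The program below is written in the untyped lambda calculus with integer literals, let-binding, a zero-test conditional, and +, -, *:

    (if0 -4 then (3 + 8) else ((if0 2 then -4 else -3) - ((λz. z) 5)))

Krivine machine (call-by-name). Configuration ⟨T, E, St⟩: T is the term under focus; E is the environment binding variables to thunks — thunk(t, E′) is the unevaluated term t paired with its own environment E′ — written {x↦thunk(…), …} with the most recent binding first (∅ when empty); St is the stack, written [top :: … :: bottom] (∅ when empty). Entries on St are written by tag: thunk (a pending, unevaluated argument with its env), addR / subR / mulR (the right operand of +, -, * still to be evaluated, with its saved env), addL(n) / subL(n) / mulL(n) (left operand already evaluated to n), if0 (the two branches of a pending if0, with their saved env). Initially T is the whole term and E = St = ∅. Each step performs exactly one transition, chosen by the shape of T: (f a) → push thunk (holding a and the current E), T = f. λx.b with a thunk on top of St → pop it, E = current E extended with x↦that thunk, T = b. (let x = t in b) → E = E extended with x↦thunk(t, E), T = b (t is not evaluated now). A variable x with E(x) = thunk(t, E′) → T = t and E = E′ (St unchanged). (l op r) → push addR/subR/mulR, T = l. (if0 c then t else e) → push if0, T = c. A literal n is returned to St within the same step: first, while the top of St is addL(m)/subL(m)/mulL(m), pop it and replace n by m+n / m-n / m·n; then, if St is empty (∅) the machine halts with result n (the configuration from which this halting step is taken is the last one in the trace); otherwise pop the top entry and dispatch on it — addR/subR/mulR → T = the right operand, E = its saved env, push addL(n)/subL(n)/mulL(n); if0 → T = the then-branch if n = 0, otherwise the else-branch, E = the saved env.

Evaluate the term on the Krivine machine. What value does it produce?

Answer: -8

Derivation:
step 0: [T=(if0 -4 then (3 + 8) else ((if0 2 then -4 else -3) - ((λz. z) 5))) | E=∅ | St=∅]
step 1: [T=-4 | E=∅ | St=[if0]]
step 2: [T=((if0 2 then -4 else -3) - ((λz. z) 5)) | E=∅ | St=∅]
step 3: [T=(if0 2 then -4 else -3) | E=∅ | St=[subR]]
step 4: [T=2 | E=∅ | St=[if0 :: subR]]
step 5: [T=-3 | E=∅ | St=[subR]]
step 6: [T=((λz. z) 5) | E=∅ | St=[subL(-3)]]
step 7: [T=(λz. z) | E=∅ | St=[thunk :: subL(-3)]]
step 8: [T=z | E={z↦thunk(5, ∅)} | St=[subL(-3)]]
step 9: [T=5 | E=∅ | St=[subL(-3)]]
→ final value -8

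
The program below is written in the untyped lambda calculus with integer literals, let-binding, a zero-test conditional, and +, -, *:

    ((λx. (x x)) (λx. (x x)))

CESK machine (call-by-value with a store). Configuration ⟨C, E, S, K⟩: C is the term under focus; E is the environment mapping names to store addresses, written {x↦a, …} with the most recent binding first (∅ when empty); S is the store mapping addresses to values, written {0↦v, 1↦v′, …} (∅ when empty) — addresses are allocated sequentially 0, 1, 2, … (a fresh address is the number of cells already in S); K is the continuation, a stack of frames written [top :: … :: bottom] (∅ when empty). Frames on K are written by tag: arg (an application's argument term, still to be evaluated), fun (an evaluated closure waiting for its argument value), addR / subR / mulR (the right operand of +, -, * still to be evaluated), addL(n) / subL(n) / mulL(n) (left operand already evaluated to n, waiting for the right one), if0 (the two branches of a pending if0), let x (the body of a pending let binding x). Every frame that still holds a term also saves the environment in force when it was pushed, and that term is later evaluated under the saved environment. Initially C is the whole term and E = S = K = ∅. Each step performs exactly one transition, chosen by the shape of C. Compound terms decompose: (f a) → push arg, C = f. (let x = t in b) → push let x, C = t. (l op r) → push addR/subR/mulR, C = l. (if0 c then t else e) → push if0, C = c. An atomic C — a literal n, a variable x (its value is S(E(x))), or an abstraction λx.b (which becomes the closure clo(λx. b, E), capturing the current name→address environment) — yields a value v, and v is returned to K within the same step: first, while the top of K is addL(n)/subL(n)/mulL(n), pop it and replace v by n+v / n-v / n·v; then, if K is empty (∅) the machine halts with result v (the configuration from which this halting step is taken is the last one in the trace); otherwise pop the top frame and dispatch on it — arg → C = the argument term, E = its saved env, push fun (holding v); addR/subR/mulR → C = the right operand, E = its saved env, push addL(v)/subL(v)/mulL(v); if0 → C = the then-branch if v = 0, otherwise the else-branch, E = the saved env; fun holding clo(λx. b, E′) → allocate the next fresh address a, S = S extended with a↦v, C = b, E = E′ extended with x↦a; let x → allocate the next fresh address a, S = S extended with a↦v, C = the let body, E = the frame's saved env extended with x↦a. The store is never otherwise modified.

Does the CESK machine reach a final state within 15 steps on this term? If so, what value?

Answer: DIVERGES (no final state within 15 steps)

Execution trace:
t=0: [C=((λx. (x x)) (λx. (x x))) | E=∅ | S=∅ | K=∅]
t=1: [C=(λx. (x x)) | E=∅ | S=∅ | K=[arg]]
t=2: [C=(λx. (x x)) | E=∅ | S=∅ | K=[fun]]
t=3: [C=(x x) | E={x↦0} | S={0↦clo(λx. (x x), ∅)} | K=∅]
t=4: [C=x | E={x↦0} | S={0↦clo(λx. (x x), ∅)} | K=[arg]]
t=5: [C=x | E={x↦0} | S={0↦clo(λx. (x x), ∅)} | K=[fun]]
t=6: [C=(x x) | E={x↦1} | S={0↦clo(λx. (x x), ∅), 1↦clo(λx. (x x), ∅)} | K=∅]
t=7: [C=x | E={x↦1} | S={0↦clo(λx. (x x), ∅), 1↦clo(λx. (x x), ∅)} | K=[arg]]
t=8: [C=x | E={x↦1} | S={0↦clo(λx. (x x), ∅), 1↦clo(λx. (x x), ∅)} | K=[fun]]
t=9: [C=(x x) | E={x↦2} | S={0↦clo(λx. (x x), ∅), 1↦clo(λx. (x x), ∅), 2↦clo(λx. (x x), ∅)} | K=∅]
t=10: [C=x | E={x↦2} | S={0↦clo(λx. (x x), ∅), 1↦clo(λx. (x x), ∅), 2↦clo(λx. (x x), ∅)} | K=[arg]]
t=11: [C=x | E={x↦2} | S={0↦clo(λx. (x x), ∅), 1↦clo(λx. (x x), ∅), 2↦clo(λx. (x x), ∅)} | K=[fun]]
t=12: [C=(x x) | E={x↦3} | S={0↦clo(λx. (x x), ∅), 1↦clo(λx. (x x), ∅), 2↦clo(λx. (x x), ∅), 3↦clo(λx. (x x), ∅)} | K=∅]
t=13: [C=x | E={x↦3} | S={0↦clo(λx. (x x), ∅), 1↦clo(λx. (x x), ∅), 2↦clo(λx. (x x), ∅), 3↦clo(λx. (x x), ∅)} | K=[arg]]
t=14: [C=x | E={x↦3} | S={0↦clo(λx. (x x), ∅), 1↦clo(λx. (x x), ∅), 2↦clo(λx. (x x), ∅), 3↦clo(λx. (x x), ∅)} | K=[fun]]
t=15: [C=(x x) | E={x↦4} | S={0↦clo(λx. (x x), ∅), 1↦clo(λx. (x x), ∅), 2↦clo(λx. (x x), ∅), 3↦clo(λx. (x x), ∅), 4↦clo(λx. (x x), ∅)} | K=∅]
→ 15 transitions taken and the configuration is still not final: no result within 15 steps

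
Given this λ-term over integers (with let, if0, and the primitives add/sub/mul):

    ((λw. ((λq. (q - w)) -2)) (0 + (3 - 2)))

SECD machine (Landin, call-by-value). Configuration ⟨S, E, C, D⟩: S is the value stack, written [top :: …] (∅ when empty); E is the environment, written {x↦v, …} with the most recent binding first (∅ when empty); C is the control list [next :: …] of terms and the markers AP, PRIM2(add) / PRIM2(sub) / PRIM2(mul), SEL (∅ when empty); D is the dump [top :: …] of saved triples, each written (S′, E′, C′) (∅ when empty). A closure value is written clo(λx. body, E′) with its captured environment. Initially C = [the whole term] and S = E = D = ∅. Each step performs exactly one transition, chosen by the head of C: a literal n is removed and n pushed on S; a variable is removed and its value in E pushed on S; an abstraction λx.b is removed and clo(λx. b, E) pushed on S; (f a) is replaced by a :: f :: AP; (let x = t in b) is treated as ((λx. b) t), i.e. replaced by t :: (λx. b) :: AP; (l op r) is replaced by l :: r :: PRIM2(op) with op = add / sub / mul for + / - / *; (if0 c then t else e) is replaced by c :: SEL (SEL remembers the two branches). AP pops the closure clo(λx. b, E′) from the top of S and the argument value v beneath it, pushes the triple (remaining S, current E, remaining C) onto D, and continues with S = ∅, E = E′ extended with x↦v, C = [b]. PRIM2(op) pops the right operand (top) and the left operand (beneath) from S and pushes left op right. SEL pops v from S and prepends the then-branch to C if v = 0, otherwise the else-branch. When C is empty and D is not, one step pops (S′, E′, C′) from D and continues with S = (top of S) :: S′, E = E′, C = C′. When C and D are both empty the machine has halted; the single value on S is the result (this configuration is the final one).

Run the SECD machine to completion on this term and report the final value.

t=0: <S=∅, E=∅, C=[((λw. ((λq. (q - w)) -2)) (0 + (3 - 2)))], D=∅>
t=1: <S=∅, E=∅, C=[(0 + (3 - 2)) :: (λw. ((λq. (q - w)) -2)) :: AP], D=∅>
t=2: <S=∅, E=∅, C=[0 :: (3 - 2) :: PRIM2(add) :: (λw. ((λq. (q - w)) -2)) :: AP], D=∅>
t=3: <S=[0], E=∅, C=[(3 - 2) :: PRIM2(add) :: (λw. ((λq. (q - w)) -2)) :: AP], D=∅>
t=4: <S=[0], E=∅, C=[3 :: 2 :: PRIM2(sub) :: PRIM2(add) :: (λw. ((λq. (q - w)) -2)) :: AP], D=∅>
t=5: <S=[3 :: 0], E=∅, C=[2 :: PRIM2(sub) :: PRIM2(add) :: (λw. ((λq. (q - w)) -2)) :: AP], D=∅>
t=6: <S=[2 :: 3 :: 0], E=∅, C=[PRIM2(sub) :: PRIM2(add) :: (λw. ((λq. (q - w)) -2)) :: AP], D=∅>
t=7: <S=[1 :: 0], E=∅, C=[PRIM2(add) :: (λw. ((λq. (q - w)) -2)) :: AP], D=∅>
t=8: <S=[1], E=∅, C=[(λw. ((λq. (q - w)) -2)) :: AP], D=∅>
t=9: <S=[clo(λw. ((λq. (q - w)) -2), ∅) :: 1], E=∅, C=[AP], D=∅>
t=10: <S=∅, E={w↦1}, C=[((λq. (q - w)) -2)], D=[(∅, ∅, ∅)]>
t=11: <S=∅, E={w↦1}, C=[-2 :: (λq. (q - w)) :: AP], D=[(∅, ∅, ∅)]>
t=12: <S=[-2], E={w↦1}, C=[(λq. (q - w)) :: AP], D=[(∅, ∅, ∅)]>
t=13: <S=[clo(λq. (q - w), {w↦1}) :: -2], E={w↦1}, C=[AP], D=[(∅, ∅, ∅)]>
t=14: <S=∅, E={q↦-2, w↦1}, C=[(q - w)], D=[(∅, {w↦1}, ∅) :: (∅, ∅, ∅)]>
t=15: <S=∅, E={q↦-2, w↦1}, C=[q :: w :: PRIM2(sub)], D=[(∅, {w↦1}, ∅) :: (∅, ∅, ∅)]>
t=16: <S=[-2], E={q↦-2, w↦1}, C=[w :: PRIM2(sub)], D=[(∅, {w↦1}, ∅) :: (∅, ∅, ∅)]>
t=17: <S=[1 :: -2], E={q↦-2, w↦1}, C=[PRIM2(sub)], D=[(∅, {w↦1}, ∅) :: (∅, ∅, ∅)]>
t=18: <S=[-3], E={q↦-2, w↦1}, C=∅, D=[(∅, {w↦1}, ∅) :: (∅, ∅, ∅)]>
t=19: <S=[-3], E={w↦1}, C=∅, D=[(∅, ∅, ∅)]>
t=20: <S=[-3], E=∅, C=∅, D=∅>
→ final value -3

Answer: -3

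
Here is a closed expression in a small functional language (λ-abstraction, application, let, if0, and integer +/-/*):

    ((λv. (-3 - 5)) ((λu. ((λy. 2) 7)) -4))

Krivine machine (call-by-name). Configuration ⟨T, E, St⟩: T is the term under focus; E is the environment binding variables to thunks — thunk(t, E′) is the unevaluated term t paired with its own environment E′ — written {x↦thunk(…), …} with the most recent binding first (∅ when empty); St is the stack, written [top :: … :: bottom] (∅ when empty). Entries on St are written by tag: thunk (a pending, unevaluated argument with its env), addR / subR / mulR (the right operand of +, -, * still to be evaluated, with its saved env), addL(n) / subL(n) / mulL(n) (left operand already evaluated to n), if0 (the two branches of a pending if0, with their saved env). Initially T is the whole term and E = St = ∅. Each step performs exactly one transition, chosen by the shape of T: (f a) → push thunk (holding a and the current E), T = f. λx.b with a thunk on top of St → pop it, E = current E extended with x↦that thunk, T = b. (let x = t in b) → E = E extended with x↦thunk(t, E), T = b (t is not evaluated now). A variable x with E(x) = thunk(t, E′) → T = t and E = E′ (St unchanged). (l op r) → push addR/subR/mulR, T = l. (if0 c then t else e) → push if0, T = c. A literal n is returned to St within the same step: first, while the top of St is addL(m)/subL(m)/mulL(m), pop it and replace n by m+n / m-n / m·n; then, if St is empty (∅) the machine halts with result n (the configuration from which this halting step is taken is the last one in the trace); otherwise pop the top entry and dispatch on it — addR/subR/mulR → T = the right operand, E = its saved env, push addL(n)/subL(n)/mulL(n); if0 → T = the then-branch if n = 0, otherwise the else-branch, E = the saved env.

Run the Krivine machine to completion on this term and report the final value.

0. ⟨T=((λv. (-3 - 5)) ((λu. ((λy. 2) 7)) -4)); E=∅; St=∅⟩
1. ⟨T=(λv. (-3 - 5)); E=∅; St=[thunk]⟩
2. ⟨T=(-3 - 5); E={v↦thunk(((λu. ((λy. 2) 7)) -4), ∅)}; St=∅⟩
3. ⟨T=-3; E={v↦thunk(((λu. ((λy. 2) 7)) -4), ∅)}; St=[subR]⟩
4. ⟨T=5; E={v↦thunk(((λu. ((λy. 2) 7)) -4), ∅)}; St=[subL(-3)]⟩
→ final value -8

Answer: -8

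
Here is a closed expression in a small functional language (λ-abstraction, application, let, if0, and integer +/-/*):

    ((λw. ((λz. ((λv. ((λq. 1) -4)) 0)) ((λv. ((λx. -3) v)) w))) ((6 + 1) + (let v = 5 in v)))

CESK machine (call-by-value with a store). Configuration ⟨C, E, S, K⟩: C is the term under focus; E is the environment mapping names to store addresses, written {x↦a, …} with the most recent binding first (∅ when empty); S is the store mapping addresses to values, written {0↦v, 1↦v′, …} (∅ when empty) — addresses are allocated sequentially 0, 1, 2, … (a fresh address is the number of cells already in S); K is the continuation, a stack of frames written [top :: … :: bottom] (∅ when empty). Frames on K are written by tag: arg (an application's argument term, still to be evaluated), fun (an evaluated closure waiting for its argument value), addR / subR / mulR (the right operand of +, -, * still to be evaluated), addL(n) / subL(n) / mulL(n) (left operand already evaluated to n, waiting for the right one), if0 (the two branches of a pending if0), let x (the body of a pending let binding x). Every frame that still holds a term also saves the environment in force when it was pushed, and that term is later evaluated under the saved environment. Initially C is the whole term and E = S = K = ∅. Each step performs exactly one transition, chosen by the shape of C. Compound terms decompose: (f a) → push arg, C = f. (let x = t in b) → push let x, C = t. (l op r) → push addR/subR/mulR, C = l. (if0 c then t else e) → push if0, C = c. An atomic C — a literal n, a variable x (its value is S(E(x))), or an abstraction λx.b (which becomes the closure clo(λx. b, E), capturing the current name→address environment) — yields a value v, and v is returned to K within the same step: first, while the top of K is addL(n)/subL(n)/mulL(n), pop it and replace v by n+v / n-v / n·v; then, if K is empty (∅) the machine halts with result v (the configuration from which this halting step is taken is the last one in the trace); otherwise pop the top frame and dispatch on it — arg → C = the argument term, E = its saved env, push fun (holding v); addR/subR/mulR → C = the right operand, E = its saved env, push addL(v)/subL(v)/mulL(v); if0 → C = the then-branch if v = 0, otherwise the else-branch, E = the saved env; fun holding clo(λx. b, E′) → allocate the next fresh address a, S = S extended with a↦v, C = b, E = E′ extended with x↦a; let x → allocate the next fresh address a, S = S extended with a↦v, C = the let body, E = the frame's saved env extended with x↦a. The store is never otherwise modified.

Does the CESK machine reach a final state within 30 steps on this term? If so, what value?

0. <C=((λw. ((λz. ((λv. ((λq. 1) -4)) 0)) ((λv. ((λx. -3) v)) w))) ((6 + 1) + (let v = 5 in v))), E=∅, S=∅, K=∅>
1. <C=(λw. ((λz. ((λv. ((λq. 1) -4)) 0)) ((λv. ((λx. -3) v)) w))), E=∅, S=∅, K=[arg]>
2. <C=((6 + 1) + (let v = 5 in v)), E=∅, S=∅, K=[fun]>
3. <C=(6 + 1), E=∅, S=∅, K=[addR :: fun]>
4. <C=6, E=∅, S=∅, K=[addR :: addR :: fun]>
5. <C=1, E=∅, S=∅, K=[addL(6) :: addR :: fun]>
6. <C=(let v = 5 in v), E=∅, S=∅, K=[addL(7) :: fun]>
7. <C=5, E=∅, S=∅, K=[let v :: addL(7) :: fun]>
8. <C=v, E={v↦0}, S={0↦5}, K=[addL(7) :: fun]>
9. <C=((λz. ((λv. ((λq. 1) -4)) 0)) ((λv. ((λx. -3) v)) w)), E={w↦1}, S={0↦5, 1↦12}, K=∅>
10. <C=(λz. ((λv. ((λq. 1) -4)) 0)), E={w↦1}, S={0↦5, 1↦12}, K=[arg]>
11. <C=((λv. ((λx. -3) v)) w), E={w↦1}, S={0↦5, 1↦12}, K=[fun]>
12. <C=(λv. ((λx. -3) v)), E={w↦1}, S={0↦5, 1↦12}, K=[arg :: fun]>
13. <C=w, E={w↦1}, S={0↦5, 1↦12}, K=[fun :: fun]>
14. <C=((λx. -3) v), E={v↦2, w↦1}, S={0↦5, 1↦12, 2↦12}, K=[fun]>
15. <C=(λx. -3), E={v↦2, w↦1}, S={0↦5, 1↦12, 2↦12}, K=[arg :: fun]>
16. <C=v, E={v↦2, w↦1}, S={0↦5, 1↦12, 2↦12}, K=[fun :: fun]>
17. <C=-3, E={x↦3, v↦2, w↦1}, S={0↦5, 1↦12, 2↦12, 3↦12}, K=[fun]>
18. <C=((λv. ((λq. 1) -4)) 0), E={z↦4, w↦1}, S={0↦5, 1↦12, 2↦12, 3↦12, 4↦-3}, K=∅>
19. <C=(λv. ((λq. 1) -4)), E={z↦4, w↦1}, S={0↦5, 1↦12, 2↦12, 3↦12, 4↦-3}, K=[arg]>
20. <C=0, E={z↦4, w↦1}, S={0↦5, 1↦12, 2↦12, 3↦12, 4↦-3}, K=[fun]>
21. <C=((λq. 1) -4), E={v↦5, z↦4, w↦1}, S={0↦5, 1↦12, 2↦12, 3↦12, 4↦-3, 5↦0}, K=∅>
22. <C=(λq. 1), E={v↦5, z↦4, w↦1}, S={0↦5, 1↦12, 2↦12, 3↦12, 4↦-3, 5↦0}, K=[arg]>
23. <C=-4, E={v↦5, z↦4, w↦1}, S={0↦5, 1↦12, 2↦12, 3↦12, 4↦-3, 5↦0}, K=[fun]>
24. <C=1, E={q↦6, v↦5, z↦4, w↦1}, S={0↦5, 1↦12, 2↦12, 3↦12, 4↦-3, 5↦0, 6↦-4}, K=∅>
→ final value 1

Answer: 1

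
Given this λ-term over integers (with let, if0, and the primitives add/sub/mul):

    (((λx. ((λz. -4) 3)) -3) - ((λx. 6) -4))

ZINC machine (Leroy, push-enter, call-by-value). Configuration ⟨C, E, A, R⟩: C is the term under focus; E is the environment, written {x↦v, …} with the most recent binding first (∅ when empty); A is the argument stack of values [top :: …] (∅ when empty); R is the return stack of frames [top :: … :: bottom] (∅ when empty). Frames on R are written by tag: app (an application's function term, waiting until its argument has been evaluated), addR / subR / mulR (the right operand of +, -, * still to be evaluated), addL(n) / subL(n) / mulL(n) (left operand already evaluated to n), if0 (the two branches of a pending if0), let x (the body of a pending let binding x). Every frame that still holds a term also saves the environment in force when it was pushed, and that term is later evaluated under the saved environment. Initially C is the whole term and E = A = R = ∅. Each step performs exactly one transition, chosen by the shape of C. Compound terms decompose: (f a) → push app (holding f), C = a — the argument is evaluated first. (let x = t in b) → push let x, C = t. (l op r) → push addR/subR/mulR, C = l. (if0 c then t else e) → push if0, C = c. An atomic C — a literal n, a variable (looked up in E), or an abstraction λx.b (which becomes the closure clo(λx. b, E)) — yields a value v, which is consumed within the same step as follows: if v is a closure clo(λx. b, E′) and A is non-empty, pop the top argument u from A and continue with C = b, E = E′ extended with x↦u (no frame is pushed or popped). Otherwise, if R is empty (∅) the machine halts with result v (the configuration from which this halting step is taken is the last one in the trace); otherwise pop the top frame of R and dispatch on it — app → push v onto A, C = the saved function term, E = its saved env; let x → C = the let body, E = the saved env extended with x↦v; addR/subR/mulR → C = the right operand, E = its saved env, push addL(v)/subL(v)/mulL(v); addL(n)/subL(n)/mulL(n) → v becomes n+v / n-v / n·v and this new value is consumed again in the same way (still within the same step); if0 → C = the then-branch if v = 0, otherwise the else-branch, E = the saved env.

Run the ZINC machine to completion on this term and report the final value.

step 0: <C=(((λx. ((λz. -4) 3)) -3) - ((λx. 6) -4)), E=∅, A=∅, R=∅>
step 1: <C=((λx. ((λz. -4) 3)) -3), E=∅, A=∅, R=[subR]>
step 2: <C=-3, E=∅, A=∅, R=[app :: subR]>
step 3: <C=(λx. ((λz. -4) 3)), E=∅, A=[-3], R=[subR]>
step 4: <C=((λz. -4) 3), E={x↦-3}, A=∅, R=[subR]>
step 5: <C=3, E={x↦-3}, A=∅, R=[app :: subR]>
step 6: <C=(λz. -4), E={x↦-3}, A=[3], R=[subR]>
step 7: <C=-4, E={z↦3, x↦-3}, A=∅, R=[subR]>
step 8: <C=((λx. 6) -4), E=∅, A=∅, R=[subL(-4)]>
step 9: <C=-4, E=∅, A=∅, R=[app :: subL(-4)]>
step 10: <C=(λx. 6), E=∅, A=[-4], R=[subL(-4)]>
step 11: <C=6, E={x↦-4}, A=∅, R=[subL(-4)]>
→ final value -10

Answer: -10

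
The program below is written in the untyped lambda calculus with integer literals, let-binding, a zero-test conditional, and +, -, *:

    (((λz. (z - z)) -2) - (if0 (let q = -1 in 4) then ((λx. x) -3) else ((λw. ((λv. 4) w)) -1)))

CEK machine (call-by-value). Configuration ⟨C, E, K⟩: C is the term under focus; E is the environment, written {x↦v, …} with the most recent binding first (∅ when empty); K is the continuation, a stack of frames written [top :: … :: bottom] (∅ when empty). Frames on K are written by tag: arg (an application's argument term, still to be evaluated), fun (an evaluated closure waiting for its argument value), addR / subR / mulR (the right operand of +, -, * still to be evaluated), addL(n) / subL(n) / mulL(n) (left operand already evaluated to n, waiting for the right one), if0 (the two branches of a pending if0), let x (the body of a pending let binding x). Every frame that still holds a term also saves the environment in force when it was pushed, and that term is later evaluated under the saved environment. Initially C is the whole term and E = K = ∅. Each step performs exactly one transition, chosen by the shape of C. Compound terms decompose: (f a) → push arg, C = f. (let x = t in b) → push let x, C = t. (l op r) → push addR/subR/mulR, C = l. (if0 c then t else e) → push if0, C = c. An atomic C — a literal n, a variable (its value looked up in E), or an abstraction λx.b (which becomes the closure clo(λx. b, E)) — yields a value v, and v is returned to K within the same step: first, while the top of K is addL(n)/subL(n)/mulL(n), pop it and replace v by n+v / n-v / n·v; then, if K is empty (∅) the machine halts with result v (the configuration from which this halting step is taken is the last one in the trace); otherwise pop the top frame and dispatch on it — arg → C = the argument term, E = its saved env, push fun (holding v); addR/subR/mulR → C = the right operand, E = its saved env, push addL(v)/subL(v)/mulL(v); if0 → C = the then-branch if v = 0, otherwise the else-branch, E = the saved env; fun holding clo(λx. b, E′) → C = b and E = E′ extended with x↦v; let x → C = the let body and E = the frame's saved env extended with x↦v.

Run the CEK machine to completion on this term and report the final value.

Answer: -4

Derivation:
[0] [C=(((λz. (z - z)) -2) - (if0 (let q = -1 in 4) then ((λx. x) -3) else ((λw. ((λv. 4) w)) -1))) | E=∅ | K=∅]
[1] [C=((λz. (z - z)) -2) | E=∅ | K=[subR]]
[2] [C=(λz. (z - z)) | E=∅ | K=[arg :: subR]]
[3] [C=-2 | E=∅ | K=[fun :: subR]]
[4] [C=(z - z) | E={z↦-2} | K=[subR]]
[5] [C=z | E={z↦-2} | K=[subR :: subR]]
[6] [C=z | E={z↦-2} | K=[subL(-2) :: subR]]
[7] [C=(if0 (let q = -1 in 4) then ((λx. x) -3) else ((λw. ((λv. 4) w)) -1)) | E=∅ | K=[subL(0)]]
[8] [C=(let q = -1 in 4) | E=∅ | K=[if0 :: subL(0)]]
[9] [C=-1 | E=∅ | K=[let q :: if0 :: subL(0)]]
[10] [C=4 | E={q↦-1} | K=[if0 :: subL(0)]]
[11] [C=((λw. ((λv. 4) w)) -1) | E=∅ | K=[subL(0)]]
[12] [C=(λw. ((λv. 4) w)) | E=∅ | K=[arg :: subL(0)]]
[13] [C=-1 | E=∅ | K=[fun :: subL(0)]]
[14] [C=((λv. 4) w) | E={w↦-1} | K=[subL(0)]]
[15] [C=(λv. 4) | E={w↦-1} | K=[arg :: subL(0)]]
[16] [C=w | E={w↦-1} | K=[fun :: subL(0)]]
[17] [C=4 | E={v↦-1, w↦-1} | K=[subL(0)]]
→ final value -4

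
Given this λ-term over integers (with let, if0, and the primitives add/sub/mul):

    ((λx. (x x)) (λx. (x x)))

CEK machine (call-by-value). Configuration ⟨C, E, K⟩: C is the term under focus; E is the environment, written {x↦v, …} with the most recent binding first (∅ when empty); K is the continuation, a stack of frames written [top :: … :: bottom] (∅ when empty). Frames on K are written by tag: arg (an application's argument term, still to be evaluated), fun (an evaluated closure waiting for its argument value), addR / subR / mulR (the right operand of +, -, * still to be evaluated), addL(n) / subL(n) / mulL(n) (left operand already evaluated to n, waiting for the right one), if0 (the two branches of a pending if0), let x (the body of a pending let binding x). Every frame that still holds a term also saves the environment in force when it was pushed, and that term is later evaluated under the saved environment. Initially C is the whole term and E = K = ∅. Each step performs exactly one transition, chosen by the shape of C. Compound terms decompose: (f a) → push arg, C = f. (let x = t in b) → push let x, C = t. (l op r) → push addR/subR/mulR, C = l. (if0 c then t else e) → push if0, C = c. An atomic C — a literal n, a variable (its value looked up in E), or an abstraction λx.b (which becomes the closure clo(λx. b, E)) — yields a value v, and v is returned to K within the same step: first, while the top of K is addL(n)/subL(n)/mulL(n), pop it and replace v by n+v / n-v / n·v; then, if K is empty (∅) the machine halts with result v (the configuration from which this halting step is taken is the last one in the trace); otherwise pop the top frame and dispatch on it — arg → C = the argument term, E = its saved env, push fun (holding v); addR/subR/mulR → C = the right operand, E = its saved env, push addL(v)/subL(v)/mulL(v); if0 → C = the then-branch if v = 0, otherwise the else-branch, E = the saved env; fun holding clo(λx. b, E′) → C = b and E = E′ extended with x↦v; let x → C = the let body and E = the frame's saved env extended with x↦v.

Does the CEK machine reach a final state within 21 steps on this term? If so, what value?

0. <C=((λx. (x x)) (λx. (x x))), E=∅, K=∅>
1. <C=(λx. (x x)), E=∅, K=[arg]>
2. <C=(λx. (x x)), E=∅, K=[fun]>
3. <C=(x x), E={x↦clo(λx. (x x), ∅)}, K=∅>
4. <C=x, E={x↦clo(λx. (x x), ∅)}, K=[arg]>
5. <C=x, E={x↦clo(λx. (x x), ∅)}, K=[fun]>
… configuration repeats with period 3 (steps 3–5 recur indefinitely) …

Answer: DIVERGES (no final state within 21 steps)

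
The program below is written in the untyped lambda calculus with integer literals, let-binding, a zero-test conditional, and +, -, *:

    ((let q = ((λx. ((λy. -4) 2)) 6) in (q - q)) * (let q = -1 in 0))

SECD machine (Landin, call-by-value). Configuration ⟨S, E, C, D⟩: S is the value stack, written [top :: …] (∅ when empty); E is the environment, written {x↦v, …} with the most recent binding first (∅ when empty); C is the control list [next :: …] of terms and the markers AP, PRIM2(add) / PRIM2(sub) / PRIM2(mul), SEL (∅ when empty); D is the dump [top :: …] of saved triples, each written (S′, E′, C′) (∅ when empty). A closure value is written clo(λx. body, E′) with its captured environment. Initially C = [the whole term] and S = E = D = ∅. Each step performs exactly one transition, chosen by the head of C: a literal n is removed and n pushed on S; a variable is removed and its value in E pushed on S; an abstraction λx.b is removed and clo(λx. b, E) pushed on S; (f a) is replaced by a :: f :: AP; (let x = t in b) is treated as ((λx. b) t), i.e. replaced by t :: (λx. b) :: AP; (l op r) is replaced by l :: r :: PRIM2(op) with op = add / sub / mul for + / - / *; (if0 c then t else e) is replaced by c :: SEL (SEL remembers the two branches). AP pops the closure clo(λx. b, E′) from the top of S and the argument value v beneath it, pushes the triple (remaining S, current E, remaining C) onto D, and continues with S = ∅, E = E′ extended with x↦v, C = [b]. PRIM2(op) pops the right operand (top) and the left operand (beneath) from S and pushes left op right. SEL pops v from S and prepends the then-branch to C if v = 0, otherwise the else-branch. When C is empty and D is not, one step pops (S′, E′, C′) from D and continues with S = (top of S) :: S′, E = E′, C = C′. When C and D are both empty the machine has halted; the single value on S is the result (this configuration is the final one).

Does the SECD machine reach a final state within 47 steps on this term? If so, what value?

t=0: [S=∅ | E=∅ | C=[((let q = ((λx. ((λy. -4) 2)) 6) in (q - q)) * (let q = -1 in 0))] | D=∅]
t=1: [S=∅ | E=∅ | C=[(let q = ((λx. ((λy. -4) 2)) 6) in (q - q)) :: (let q = -1 in 0) :: PRIM2(mul)] | D=∅]
t=2: [S=∅ | E=∅ | C=[((λx. ((λy. -4) 2)) 6) :: (λq. (q - q)) :: AP :: (let q = -1 in 0) :: PRIM2(mul)] | D=∅]
t=3: [S=∅ | E=∅ | C=[6 :: (λx. ((λy. -4) 2)) :: AP :: (λq. (q - q)) :: AP :: (let q = -1 in 0) :: PRIM2(mul)] | D=∅]
t=4: [S=[6] | E=∅ | C=[(λx. ((λy. -4) 2)) :: AP :: (λq. (q - q)) :: AP :: (let q = -1 in 0) :: PRIM2(mul)] | D=∅]
t=5: [S=[clo(λx. ((λy. -4) 2), ∅) :: 6] | E=∅ | C=[AP :: (λq. (q - q)) :: AP :: (let q = -1 in 0) :: PRIM2(mul)] | D=∅]
t=6: [S=∅ | E={x↦6} | C=[((λy. -4) 2)] | D=[(∅, ∅, [(λq. (q - q)) :: AP :: (let q = -1 in 0) :: PRIM2(mul)])]]
t=7: [S=∅ | E={x↦6} | C=[2 :: (λy. -4) :: AP] | D=[(∅, ∅, [(λq. (q - q)) :: AP :: (let q = -1 in 0) :: PRIM2(mul)])]]
t=8: [S=[2] | E={x↦6} | C=[(λy. -4) :: AP] | D=[(∅, ∅, [(λq. (q - q)) :: AP :: (let q = -1 in 0) :: PRIM2(mul)])]]
t=9: [S=[clo(λy. -4, {x↦6}) :: 2] | E={x↦6} | C=[AP] | D=[(∅, ∅, [(λq. (q - q)) :: AP :: (let q = -1 in 0) :: PRIM2(mul)])]]
t=10: [S=∅ | E={y↦2, x↦6} | C=[-4] | D=[(∅, {x↦6}, ∅) :: (∅, ∅, [(λq. (q - q)) :: AP :: (let q = -1 in 0) :: PRIM2(mul)])]]
t=11: [S=[-4] | E={y↦2, x↦6} | C=∅ | D=[(∅, {x↦6}, ∅) :: (∅, ∅, [(λq. (q - q)) :: AP :: (let q = -1 in 0) :: PRIM2(mul)])]]
t=12: [S=[-4] | E={x↦6} | C=∅ | D=[(∅, ∅, [(λq. (q - q)) :: AP :: (let q = -1 in 0) :: PRIM2(mul)])]]
t=13: [S=[-4] | E=∅ | C=[(λq. (q - q)) :: AP :: (let q = -1 in 0) :: PRIM2(mul)] | D=∅]
t=14: [S=[clo(λq. (q - q), ∅) :: -4] | E=∅ | C=[AP :: (let q = -1 in 0) :: PRIM2(mul)] | D=∅]
t=15: [S=∅ | E={q↦-4} | C=[(q - q)] | D=[(∅, ∅, [(let q = -1 in 0) :: PRIM2(mul)])]]
t=16: [S=∅ | E={q↦-4} | C=[q :: q :: PRIM2(sub)] | D=[(∅, ∅, [(let q = -1 in 0) :: PRIM2(mul)])]]
t=17: [S=[-4] | E={q↦-4} | C=[q :: PRIM2(sub)] | D=[(∅, ∅, [(let q = -1 in 0) :: PRIM2(mul)])]]
t=18: [S=[-4 :: -4] | E={q↦-4} | C=[PRIM2(sub)] | D=[(∅, ∅, [(let q = -1 in 0) :: PRIM2(mul)])]]
t=19: [S=[0] | E={q↦-4} | C=∅ | D=[(∅, ∅, [(let q = -1 in 0) :: PRIM2(mul)])]]
t=20: [S=[0] | E=∅ | C=[(let q = -1 in 0) :: PRIM2(mul)] | D=∅]
t=21: [S=[0] | E=∅ | C=[-1 :: (λq. 0) :: AP :: PRIM2(mul)] | D=∅]
t=22: [S=[-1 :: 0] | E=∅ | C=[(λq. 0) :: AP :: PRIM2(mul)] | D=∅]
t=23: [S=[clo(λq. 0, ∅) :: -1 :: 0] | E=∅ | C=[AP :: PRIM2(mul)] | D=∅]
t=24: [S=∅ | E={q↦-1} | C=[0] | D=[([0], ∅, [PRIM2(mul)])]]
t=25: [S=[0] | E={q↦-1} | C=∅ | D=[([0], ∅, [PRIM2(mul)])]]
t=26: [S=[0 :: 0] | E=∅ | C=[PRIM2(mul)] | D=∅]
t=27: [S=[0] | E=∅ | C=∅ | D=∅]
→ final value 0

Answer: 0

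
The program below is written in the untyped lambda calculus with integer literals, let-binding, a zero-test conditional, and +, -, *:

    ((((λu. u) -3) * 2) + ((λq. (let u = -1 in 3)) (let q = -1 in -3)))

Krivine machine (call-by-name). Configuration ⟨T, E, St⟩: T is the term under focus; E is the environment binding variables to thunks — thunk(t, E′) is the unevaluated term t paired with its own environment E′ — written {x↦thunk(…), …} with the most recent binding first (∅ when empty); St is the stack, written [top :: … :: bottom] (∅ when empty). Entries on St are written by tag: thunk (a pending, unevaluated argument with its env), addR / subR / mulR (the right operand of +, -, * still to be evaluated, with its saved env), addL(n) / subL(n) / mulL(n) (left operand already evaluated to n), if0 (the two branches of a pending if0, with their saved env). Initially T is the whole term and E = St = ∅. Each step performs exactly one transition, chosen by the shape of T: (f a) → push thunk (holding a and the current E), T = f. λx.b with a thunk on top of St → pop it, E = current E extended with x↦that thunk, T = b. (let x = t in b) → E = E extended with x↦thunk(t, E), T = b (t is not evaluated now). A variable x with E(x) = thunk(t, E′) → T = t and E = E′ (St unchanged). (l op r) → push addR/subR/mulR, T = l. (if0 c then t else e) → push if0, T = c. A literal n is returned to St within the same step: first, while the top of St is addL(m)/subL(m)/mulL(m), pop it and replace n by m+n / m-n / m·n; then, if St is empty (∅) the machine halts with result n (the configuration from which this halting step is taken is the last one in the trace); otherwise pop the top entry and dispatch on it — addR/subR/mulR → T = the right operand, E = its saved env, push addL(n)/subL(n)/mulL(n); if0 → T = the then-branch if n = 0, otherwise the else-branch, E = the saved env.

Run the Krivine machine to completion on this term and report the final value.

t=0: [T=((((λu. u) -3) * 2) + ((λq. (let u = -1 in 3)) (let q = -1 in -3))) | E=∅ | St=∅]
t=1: [T=(((λu. u) -3) * 2) | E=∅ | St=[addR]]
t=2: [T=((λu. u) -3) | E=∅ | St=[mulR :: addR]]
t=3: [T=(λu. u) | E=∅ | St=[thunk :: mulR :: addR]]
t=4: [T=u | E={u↦thunk(-3, ∅)} | St=[mulR :: addR]]
t=5: [T=-3 | E=∅ | St=[mulR :: addR]]
t=6: [T=2 | E=∅ | St=[mulL(-3) :: addR]]
t=7: [T=((λq. (let u = -1 in 3)) (let q = -1 in -3)) | E=∅ | St=[addL(-6)]]
t=8: [T=(λq. (let u = -1 in 3)) | E=∅ | St=[thunk :: addL(-6)]]
t=9: [T=(let u = -1 in 3) | E={q↦thunk((let q = -1 in -3), ∅)} | St=[addL(-6)]]
t=10: [T=3 | E={u↦thunk(-1, {q↦thunk((let q = -1 in -3), ∅)}), q↦thunk((let q = -1 in -3), ∅)} | St=[addL(-6)]]
→ final value -3

Answer: -3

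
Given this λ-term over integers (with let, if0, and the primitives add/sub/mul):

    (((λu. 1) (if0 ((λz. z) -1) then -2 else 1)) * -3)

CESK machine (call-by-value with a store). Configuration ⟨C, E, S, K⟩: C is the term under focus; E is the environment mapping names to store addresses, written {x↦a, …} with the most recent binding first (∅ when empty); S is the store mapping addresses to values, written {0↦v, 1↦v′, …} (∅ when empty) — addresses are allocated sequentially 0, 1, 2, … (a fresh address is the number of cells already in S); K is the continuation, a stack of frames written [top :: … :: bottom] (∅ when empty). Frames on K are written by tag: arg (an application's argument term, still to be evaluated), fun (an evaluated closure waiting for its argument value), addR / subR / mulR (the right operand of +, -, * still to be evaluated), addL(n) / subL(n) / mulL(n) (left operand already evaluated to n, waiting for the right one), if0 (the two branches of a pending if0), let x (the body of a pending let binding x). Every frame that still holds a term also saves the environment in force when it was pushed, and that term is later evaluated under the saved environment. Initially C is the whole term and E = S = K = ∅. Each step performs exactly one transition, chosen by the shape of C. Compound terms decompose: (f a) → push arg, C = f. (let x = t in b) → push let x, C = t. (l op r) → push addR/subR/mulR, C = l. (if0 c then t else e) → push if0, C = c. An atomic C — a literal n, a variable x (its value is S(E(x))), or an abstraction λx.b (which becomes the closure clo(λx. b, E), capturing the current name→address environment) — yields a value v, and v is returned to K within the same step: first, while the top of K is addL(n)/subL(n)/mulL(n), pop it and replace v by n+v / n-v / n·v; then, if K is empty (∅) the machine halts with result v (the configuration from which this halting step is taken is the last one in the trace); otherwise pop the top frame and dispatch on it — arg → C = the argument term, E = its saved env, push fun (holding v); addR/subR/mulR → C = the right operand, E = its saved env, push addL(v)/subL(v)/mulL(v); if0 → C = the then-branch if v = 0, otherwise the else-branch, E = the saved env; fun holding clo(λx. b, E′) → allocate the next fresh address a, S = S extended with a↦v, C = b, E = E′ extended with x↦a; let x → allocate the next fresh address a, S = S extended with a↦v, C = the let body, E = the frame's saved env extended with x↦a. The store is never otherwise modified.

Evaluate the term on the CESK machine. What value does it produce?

Answer: -3

Execution trace:
0. [C=(((λu. 1) (if0 ((λz. z) -1) then -2 else 1)) * -3) | E=∅ | S=∅ | K=∅]
1. [C=((λu. 1) (if0 ((λz. z) -1) then -2 else 1)) | E=∅ | S=∅ | K=[mulR]]
2. [C=(λu. 1) | E=∅ | S=∅ | K=[arg :: mulR]]
3. [C=(if0 ((λz. z) -1) then -2 else 1) | E=∅ | S=∅ | K=[fun :: mulR]]
4. [C=((λz. z) -1) | E=∅ | S=∅ | K=[if0 :: fun :: mulR]]
5. [C=(λz. z) | E=∅ | S=∅ | K=[arg :: if0 :: fun :: mulR]]
6. [C=-1 | E=∅ | S=∅ | K=[fun :: if0 :: fun :: mulR]]
7. [C=z | E={z↦0} | S={0↦-1} | K=[if0 :: fun :: mulR]]
8. [C=1 | E=∅ | S={0↦-1} | K=[fun :: mulR]]
9. [C=1 | E={u↦1} | S={0↦-1, 1↦1} | K=[mulR]]
10. [C=-3 | E=∅ | S={0↦-1, 1↦1} | K=[mulL(1)]]
→ final value -3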